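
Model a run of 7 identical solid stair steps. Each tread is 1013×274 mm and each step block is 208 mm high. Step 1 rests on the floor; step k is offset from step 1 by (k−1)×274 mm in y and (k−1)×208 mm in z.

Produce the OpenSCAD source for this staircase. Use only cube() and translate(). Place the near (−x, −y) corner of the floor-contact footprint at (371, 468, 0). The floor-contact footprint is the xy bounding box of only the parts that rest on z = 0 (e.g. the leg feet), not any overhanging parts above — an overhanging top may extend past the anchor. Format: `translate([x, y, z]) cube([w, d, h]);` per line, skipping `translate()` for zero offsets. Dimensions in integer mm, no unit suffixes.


translate([371, 468, 0]) cube([1013, 274, 208]);
translate([371, 742, 208]) cube([1013, 274, 208]);
translate([371, 1016, 416]) cube([1013, 274, 208]);
translate([371, 1290, 624]) cube([1013, 274, 208]);
translate([371, 1564, 832]) cube([1013, 274, 208]);
translate([371, 1838, 1040]) cube([1013, 274, 208]);
translate([371, 2112, 1248]) cube([1013, 274, 208]);


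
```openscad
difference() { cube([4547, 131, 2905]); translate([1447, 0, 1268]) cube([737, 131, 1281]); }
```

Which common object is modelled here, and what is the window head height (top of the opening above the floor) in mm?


A wall with a window opening. The window head height is 2549 mm.

A wall with a rectangular opening subtracted — a window. Sill at z = 1268, opening 1281 mm tall, so the head is at 1268 + 1281 = 2549 mm.


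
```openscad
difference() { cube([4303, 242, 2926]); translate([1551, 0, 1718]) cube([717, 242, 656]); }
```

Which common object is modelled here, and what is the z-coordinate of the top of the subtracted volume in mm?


A wall with a window opening. The window head height is 2374 mm.

A wall with a rectangular opening subtracted — a window. Sill at z = 1718, opening 656 mm tall, so the head is at 1718 + 656 = 2374 mm.


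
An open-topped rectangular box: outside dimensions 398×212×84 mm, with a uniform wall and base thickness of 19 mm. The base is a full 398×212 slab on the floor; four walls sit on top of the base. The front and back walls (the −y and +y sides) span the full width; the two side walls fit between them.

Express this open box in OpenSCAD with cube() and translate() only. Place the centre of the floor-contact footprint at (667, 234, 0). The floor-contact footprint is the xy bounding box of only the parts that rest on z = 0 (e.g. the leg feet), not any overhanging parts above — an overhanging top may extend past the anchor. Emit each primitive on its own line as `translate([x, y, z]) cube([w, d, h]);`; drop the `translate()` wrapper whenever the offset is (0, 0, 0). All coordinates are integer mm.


translate([468, 128, 0]) cube([398, 212, 19]);
translate([468, 128, 19]) cube([398, 19, 65]);
translate([468, 321, 19]) cube([398, 19, 65]);
translate([468, 147, 19]) cube([19, 174, 65]);
translate([847, 147, 19]) cube([19, 174, 65]);


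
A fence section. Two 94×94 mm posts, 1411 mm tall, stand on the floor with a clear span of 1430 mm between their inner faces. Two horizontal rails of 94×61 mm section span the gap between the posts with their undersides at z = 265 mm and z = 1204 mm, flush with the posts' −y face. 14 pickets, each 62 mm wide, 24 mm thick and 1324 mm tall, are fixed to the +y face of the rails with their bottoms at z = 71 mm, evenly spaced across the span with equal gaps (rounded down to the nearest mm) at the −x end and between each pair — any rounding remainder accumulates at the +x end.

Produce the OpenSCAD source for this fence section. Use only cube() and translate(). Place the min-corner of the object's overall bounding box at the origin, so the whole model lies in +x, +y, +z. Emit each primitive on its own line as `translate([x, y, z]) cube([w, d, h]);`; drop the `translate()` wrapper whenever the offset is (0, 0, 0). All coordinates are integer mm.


cube([94, 94, 1411]);
translate([1524, 0, 0]) cube([94, 94, 1411]);
translate([94, 0, 265]) cube([1430, 94, 61]);
translate([94, 0, 1204]) cube([1430, 94, 61]);
translate([131, 94, 71]) cube([62, 24, 1324]);
translate([230, 94, 71]) cube([62, 24, 1324]);
translate([329, 94, 71]) cube([62, 24, 1324]);
translate([428, 94, 71]) cube([62, 24, 1324]);
translate([527, 94, 71]) cube([62, 24, 1324]);
translate([626, 94, 71]) cube([62, 24, 1324]);
translate([725, 94, 71]) cube([62, 24, 1324]);
translate([824, 94, 71]) cube([62, 24, 1324]);
translate([923, 94, 71]) cube([62, 24, 1324]);
translate([1022, 94, 71]) cube([62, 24, 1324]);
translate([1121, 94, 71]) cube([62, 24, 1324]);
translate([1220, 94, 71]) cube([62, 24, 1324]);
translate([1319, 94, 71]) cube([62, 24, 1324]);
translate([1418, 94, 71]) cube([62, 24, 1324]);


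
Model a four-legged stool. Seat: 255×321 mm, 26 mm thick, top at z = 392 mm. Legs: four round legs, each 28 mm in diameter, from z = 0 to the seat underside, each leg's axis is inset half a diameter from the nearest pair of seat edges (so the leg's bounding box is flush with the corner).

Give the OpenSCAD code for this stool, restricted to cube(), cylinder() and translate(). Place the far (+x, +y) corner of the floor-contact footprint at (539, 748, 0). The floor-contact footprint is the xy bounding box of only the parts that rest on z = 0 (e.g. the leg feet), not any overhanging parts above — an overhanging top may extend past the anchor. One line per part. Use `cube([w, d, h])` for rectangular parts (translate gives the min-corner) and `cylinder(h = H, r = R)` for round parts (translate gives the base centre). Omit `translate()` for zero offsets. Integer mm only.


translate([284, 427, 366]) cube([255, 321, 26]);
translate([298, 441, 0]) cylinder(h = 366, r = 14);
translate([525, 441, 0]) cylinder(h = 366, r = 14);
translate([298, 734, 0]) cylinder(h = 366, r = 14);
translate([525, 734, 0]) cylinder(h = 366, r = 14);


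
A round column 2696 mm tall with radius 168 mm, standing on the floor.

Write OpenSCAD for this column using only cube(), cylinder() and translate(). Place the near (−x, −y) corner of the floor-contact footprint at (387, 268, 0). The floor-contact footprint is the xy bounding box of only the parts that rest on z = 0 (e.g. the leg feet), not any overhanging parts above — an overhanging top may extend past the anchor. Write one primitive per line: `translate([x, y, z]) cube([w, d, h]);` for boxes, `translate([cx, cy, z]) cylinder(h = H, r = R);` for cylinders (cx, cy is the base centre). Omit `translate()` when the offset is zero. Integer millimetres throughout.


translate([555, 436, 0]) cylinder(h = 2696, r = 168);


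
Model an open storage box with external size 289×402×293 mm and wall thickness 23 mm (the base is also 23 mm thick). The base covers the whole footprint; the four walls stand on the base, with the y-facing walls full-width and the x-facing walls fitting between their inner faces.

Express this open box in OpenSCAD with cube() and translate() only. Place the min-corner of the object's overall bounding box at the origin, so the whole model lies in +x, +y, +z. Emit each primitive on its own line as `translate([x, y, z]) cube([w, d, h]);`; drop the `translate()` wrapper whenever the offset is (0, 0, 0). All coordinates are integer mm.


cube([289, 402, 23]);
translate([0, 0, 23]) cube([289, 23, 270]);
translate([0, 379, 23]) cube([289, 23, 270]);
translate([0, 23, 23]) cube([23, 356, 270]);
translate([266, 23, 23]) cube([23, 356, 270]);


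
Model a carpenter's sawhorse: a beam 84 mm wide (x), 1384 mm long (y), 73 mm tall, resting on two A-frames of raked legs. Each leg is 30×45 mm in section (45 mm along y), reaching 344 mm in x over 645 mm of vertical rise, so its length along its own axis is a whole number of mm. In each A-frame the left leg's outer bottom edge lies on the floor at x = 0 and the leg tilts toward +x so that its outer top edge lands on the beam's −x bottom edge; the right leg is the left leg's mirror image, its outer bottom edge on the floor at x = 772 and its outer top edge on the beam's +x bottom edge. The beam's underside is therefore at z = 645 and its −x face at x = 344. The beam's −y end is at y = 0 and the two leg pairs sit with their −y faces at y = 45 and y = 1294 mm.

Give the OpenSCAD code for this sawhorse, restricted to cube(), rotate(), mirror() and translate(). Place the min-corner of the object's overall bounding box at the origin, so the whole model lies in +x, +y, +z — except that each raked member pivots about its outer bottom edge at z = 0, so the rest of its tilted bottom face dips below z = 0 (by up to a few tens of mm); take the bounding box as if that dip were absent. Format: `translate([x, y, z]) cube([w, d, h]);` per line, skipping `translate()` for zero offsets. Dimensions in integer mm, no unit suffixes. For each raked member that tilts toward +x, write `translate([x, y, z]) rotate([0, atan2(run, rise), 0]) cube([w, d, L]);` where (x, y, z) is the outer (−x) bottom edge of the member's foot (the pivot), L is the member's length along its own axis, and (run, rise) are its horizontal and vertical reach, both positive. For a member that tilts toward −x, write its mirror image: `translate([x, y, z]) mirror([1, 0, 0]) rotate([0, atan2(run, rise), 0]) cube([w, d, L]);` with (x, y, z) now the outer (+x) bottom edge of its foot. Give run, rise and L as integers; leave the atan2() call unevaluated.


translate([344, 0, 645]) cube([84, 1384, 73]);
translate([0, 45, 0]) rotate([0, atan2(344, 645), 0]) cube([30, 45, 731]);
translate([772, 45, 0]) mirror([1, 0, 0]) rotate([0, atan2(344, 645), 0]) cube([30, 45, 731]);
translate([0, 1294, 0]) rotate([0, atan2(344, 645), 0]) cube([30, 45, 731]);
translate([772, 1294, 0]) mirror([1, 0, 0]) rotate([0, atan2(344, 645), 0]) cube([30, 45, 731]);


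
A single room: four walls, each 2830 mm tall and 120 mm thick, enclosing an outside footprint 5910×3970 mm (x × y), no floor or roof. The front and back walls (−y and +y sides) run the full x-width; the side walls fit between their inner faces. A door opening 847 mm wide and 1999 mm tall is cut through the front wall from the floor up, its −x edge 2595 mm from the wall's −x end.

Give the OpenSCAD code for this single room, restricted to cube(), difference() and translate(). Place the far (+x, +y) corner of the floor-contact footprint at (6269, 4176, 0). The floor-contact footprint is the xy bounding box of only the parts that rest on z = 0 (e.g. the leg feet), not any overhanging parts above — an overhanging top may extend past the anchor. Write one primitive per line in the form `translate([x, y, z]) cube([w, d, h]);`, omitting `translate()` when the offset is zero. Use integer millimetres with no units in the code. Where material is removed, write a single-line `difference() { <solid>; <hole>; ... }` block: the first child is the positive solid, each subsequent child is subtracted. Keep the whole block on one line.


difference() { translate([359, 206, 0]) cube([5910, 120, 2830]); translate([2954, 206, 0]) cube([847, 120, 1999]); }
translate([359, 4056, 0]) cube([5910, 120, 2830]);
translate([359, 326, 0]) cube([120, 3730, 2830]);
translate([6149, 326, 0]) cube([120, 3730, 2830]);


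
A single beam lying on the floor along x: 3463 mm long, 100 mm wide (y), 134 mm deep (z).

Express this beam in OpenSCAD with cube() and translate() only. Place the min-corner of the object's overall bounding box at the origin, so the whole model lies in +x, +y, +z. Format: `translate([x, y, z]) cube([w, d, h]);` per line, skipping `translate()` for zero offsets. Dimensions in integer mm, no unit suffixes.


cube([3463, 100, 134]);


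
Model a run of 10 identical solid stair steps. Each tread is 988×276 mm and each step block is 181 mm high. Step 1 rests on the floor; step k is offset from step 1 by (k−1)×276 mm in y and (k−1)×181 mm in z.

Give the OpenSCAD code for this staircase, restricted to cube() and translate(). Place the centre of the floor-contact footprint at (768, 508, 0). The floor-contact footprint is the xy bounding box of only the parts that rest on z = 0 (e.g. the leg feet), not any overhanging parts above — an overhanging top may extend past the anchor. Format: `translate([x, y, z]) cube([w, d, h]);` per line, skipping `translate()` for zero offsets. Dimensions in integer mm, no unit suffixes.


translate([274, 370, 0]) cube([988, 276, 181]);
translate([274, 646, 181]) cube([988, 276, 181]);
translate([274, 922, 362]) cube([988, 276, 181]);
translate([274, 1198, 543]) cube([988, 276, 181]);
translate([274, 1474, 724]) cube([988, 276, 181]);
translate([274, 1750, 905]) cube([988, 276, 181]);
translate([274, 2026, 1086]) cube([988, 276, 181]);
translate([274, 2302, 1267]) cube([988, 276, 181]);
translate([274, 2578, 1448]) cube([988, 276, 181]);
translate([274, 2854, 1629]) cube([988, 276, 181]);


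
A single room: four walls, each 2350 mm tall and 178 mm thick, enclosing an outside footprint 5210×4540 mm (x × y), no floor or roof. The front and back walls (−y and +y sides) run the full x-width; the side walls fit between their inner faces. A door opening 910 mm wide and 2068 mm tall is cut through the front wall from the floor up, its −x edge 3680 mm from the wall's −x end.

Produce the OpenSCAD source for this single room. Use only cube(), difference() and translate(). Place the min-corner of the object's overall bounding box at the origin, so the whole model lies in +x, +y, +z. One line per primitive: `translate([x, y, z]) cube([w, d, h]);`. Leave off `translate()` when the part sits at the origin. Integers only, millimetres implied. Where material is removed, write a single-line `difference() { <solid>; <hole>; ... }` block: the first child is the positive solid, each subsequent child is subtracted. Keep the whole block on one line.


difference() { cube([5210, 178, 2350]); translate([3680, 0, 0]) cube([910, 178, 2068]); }
translate([0, 4362, 0]) cube([5210, 178, 2350]);
translate([0, 178, 0]) cube([178, 4184, 2350]);
translate([5032, 178, 0]) cube([178, 4184, 2350]);


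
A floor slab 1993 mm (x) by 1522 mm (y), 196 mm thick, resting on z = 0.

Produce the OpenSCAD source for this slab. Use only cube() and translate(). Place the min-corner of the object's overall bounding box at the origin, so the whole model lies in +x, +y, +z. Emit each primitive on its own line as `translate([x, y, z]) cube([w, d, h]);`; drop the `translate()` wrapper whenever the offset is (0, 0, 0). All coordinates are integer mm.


cube([1993, 1522, 196]);


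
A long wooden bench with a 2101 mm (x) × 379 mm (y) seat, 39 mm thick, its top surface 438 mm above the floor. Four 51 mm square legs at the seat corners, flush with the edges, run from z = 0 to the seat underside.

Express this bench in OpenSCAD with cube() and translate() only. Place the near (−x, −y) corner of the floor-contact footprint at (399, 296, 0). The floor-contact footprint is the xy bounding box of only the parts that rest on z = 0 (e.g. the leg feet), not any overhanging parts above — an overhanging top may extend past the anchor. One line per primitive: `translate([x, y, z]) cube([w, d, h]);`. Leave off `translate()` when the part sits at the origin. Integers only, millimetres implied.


// leg_h = 438 − 39 = 399
translate([399, 296, 399]) cube([2101, 379, 39]);
translate([399, 296, 0]) cube([51, 51, 399]);
translate([399, 624, 0]) cube([51, 51, 399]);
translate([2449, 296, 0]) cube([51, 51, 399]);
translate([2449, 624, 0]) cube([51, 51, 399]);


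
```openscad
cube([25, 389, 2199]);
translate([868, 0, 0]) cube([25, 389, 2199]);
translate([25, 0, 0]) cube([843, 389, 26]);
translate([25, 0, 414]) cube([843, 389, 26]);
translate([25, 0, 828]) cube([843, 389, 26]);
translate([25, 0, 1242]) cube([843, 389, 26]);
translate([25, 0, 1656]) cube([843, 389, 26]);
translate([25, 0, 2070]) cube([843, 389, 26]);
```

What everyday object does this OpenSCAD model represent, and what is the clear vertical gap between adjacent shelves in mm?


A bookshelf. The clear shelf gap is 388 mm.

Two tall side panels with 6 horizontal boards between them — a bookshelf. The first two shelf undersides are at z = 0 and z = 414; with shelf thickness 26, the clear gap is 414 − 0 − 26 = 388 mm.


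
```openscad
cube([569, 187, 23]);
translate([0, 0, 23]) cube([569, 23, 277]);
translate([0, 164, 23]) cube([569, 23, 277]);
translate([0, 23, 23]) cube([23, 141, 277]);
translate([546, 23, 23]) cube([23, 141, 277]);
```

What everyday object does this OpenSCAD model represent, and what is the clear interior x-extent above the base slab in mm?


An open box. The internal width is 523 mm.

A 569×187 base slab with four walls standing on it — an open box. The base is 569 mm wide and the walls are 23 mm thick, so the internal width is 569 − 2 × 23 = 523 mm.


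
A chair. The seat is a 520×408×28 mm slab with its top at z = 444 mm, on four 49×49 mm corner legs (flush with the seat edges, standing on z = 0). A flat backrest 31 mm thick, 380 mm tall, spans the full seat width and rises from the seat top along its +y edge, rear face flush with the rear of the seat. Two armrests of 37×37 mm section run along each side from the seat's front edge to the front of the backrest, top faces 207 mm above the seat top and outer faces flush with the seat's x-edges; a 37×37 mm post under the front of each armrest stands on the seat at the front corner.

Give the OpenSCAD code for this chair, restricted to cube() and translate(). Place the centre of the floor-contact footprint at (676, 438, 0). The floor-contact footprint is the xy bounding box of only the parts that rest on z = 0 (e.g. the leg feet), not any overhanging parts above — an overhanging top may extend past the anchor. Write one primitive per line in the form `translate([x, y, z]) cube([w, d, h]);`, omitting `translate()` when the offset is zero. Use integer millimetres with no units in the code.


translate([416, 234, 416]) cube([520, 408, 28]);
translate([416, 234, 0]) cube([49, 49, 416]);
translate([887, 234, 0]) cube([49, 49, 416]);
translate([416, 593, 0]) cube([49, 49, 416]);
translate([887, 593, 0]) cube([49, 49, 416]);
translate([416, 611, 444]) cube([520, 31, 380]);
translate([416, 234, 614]) cube([37, 377, 37]);
translate([899, 234, 614]) cube([37, 377, 37]);
translate([416, 234, 444]) cube([37, 37, 170]);
translate([899, 234, 444]) cube([37, 37, 170]);


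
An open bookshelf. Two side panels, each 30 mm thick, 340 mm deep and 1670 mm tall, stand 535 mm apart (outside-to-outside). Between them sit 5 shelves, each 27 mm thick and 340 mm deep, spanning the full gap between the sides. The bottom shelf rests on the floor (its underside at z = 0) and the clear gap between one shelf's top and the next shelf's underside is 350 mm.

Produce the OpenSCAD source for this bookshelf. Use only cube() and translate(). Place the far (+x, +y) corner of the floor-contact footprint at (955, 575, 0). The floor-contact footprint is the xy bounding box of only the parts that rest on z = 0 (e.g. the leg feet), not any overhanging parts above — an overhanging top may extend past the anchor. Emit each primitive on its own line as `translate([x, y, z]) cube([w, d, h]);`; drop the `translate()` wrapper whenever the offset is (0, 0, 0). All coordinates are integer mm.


translate([420, 235, 0]) cube([30, 340, 1670]);
translate([925, 235, 0]) cube([30, 340, 1670]);
translate([450, 235, 0]) cube([475, 340, 27]);
translate([450, 235, 377]) cube([475, 340, 27]);
translate([450, 235, 754]) cube([475, 340, 27]);
translate([450, 235, 1131]) cube([475, 340, 27]);
translate([450, 235, 1508]) cube([475, 340, 27]);


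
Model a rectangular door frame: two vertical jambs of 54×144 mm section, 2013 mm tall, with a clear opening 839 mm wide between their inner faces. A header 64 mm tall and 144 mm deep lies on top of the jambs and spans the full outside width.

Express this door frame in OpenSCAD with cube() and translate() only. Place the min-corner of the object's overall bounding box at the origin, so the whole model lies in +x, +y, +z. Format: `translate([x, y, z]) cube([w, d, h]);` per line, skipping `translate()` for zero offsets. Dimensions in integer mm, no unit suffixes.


cube([54, 144, 2013]);
translate([893, 0, 0]) cube([54, 144, 2013]);
translate([0, 0, 2013]) cube([947, 144, 64]);


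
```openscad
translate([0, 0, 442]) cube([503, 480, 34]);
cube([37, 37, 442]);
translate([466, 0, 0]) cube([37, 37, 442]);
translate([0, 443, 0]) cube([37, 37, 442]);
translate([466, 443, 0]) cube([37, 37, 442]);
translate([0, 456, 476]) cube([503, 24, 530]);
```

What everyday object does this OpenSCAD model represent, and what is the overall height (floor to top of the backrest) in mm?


A chair. The overall height is 1006 mm.

A slab on four corner posts with a tall panel at the back — a chair. The seat slab sits at z = 442 with thickness 34, and the 530 mm backrest starts at the seat top, so the overall height is 442 + 34 + 530 = 1006 mm.


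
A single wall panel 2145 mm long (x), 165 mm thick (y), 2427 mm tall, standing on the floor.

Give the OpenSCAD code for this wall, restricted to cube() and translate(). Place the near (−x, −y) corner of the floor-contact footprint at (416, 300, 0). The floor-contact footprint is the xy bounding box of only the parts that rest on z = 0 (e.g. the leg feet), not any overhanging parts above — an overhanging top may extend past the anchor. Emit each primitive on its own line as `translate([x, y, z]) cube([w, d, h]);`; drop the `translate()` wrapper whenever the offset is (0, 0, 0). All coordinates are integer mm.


translate([416, 300, 0]) cube([2145, 165, 2427]);


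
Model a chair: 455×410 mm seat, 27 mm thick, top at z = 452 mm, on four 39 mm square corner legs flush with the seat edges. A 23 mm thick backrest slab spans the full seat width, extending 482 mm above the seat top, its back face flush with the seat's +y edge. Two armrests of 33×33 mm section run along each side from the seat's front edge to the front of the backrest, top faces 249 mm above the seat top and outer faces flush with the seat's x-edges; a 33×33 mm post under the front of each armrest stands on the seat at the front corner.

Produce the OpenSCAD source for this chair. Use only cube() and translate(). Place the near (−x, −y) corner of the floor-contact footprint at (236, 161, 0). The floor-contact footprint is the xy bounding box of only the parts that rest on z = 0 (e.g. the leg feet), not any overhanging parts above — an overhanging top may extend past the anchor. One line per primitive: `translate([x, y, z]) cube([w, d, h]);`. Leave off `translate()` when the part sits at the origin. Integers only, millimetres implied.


translate([236, 161, 425]) cube([455, 410, 27]);
translate([236, 161, 0]) cube([39, 39, 425]);
translate([652, 161, 0]) cube([39, 39, 425]);
translate([236, 532, 0]) cube([39, 39, 425]);
translate([652, 532, 0]) cube([39, 39, 425]);
translate([236, 548, 452]) cube([455, 23, 482]);
translate([236, 161, 668]) cube([33, 387, 33]);
translate([658, 161, 668]) cube([33, 387, 33]);
translate([236, 161, 452]) cube([33, 33, 216]);
translate([658, 161, 452]) cube([33, 33, 216]);


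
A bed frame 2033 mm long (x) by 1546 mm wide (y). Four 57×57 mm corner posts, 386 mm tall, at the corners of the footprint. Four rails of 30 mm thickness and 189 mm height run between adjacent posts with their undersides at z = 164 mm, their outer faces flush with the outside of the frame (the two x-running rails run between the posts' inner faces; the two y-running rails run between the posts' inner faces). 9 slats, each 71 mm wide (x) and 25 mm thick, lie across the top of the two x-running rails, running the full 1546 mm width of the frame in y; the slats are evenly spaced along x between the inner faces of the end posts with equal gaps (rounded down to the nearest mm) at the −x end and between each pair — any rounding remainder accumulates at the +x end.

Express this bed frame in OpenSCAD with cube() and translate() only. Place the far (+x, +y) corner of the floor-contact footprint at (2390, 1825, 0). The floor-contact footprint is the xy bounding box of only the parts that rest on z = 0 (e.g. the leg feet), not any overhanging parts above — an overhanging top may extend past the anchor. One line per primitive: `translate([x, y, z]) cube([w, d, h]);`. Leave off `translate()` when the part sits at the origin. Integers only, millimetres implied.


translate([357, 279, 0]) cube([57, 57, 386]);
translate([357, 1768, 0]) cube([57, 57, 386]);
translate([2333, 279, 0]) cube([57, 57, 386]);
translate([2333, 1768, 0]) cube([57, 57, 386]);
translate([414, 279, 164]) cube([1919, 30, 189]);
translate([414, 1795, 164]) cube([1919, 30, 189]);
translate([357, 336, 164]) cube([30, 1432, 189]);
translate([2360, 336, 164]) cube([30, 1432, 189]);
translate([542, 279, 353]) cube([71, 1546, 25]);
translate([741, 279, 353]) cube([71, 1546, 25]);
translate([940, 279, 353]) cube([71, 1546, 25]);
translate([1139, 279, 353]) cube([71, 1546, 25]);
translate([1338, 279, 353]) cube([71, 1546, 25]);
translate([1537, 279, 353]) cube([71, 1546, 25]);
translate([1736, 279, 353]) cube([71, 1546, 25]);
translate([1935, 279, 353]) cube([71, 1546, 25]);
translate([2134, 279, 353]) cube([71, 1546, 25]);


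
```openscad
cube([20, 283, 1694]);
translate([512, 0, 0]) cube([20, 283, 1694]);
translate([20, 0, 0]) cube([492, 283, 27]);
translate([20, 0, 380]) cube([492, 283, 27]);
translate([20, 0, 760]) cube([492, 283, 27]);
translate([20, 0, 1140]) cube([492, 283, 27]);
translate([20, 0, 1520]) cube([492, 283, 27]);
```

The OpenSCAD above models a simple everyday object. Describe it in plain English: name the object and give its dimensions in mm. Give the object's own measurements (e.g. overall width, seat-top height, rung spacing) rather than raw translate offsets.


An open bookshelf. Two side panels, each 20 mm thick, 283 mm deep and 1694 mm tall, stand 532 mm apart (outside-to-outside). Between them sit 5 shelves, each 27 mm thick and 283 mm deep, spanning the full gap between the sides. The bottom shelf rests on the floor (its underside at z = 0) and the clear gap between one shelf's top and the next shelf's underside is 353 mm.


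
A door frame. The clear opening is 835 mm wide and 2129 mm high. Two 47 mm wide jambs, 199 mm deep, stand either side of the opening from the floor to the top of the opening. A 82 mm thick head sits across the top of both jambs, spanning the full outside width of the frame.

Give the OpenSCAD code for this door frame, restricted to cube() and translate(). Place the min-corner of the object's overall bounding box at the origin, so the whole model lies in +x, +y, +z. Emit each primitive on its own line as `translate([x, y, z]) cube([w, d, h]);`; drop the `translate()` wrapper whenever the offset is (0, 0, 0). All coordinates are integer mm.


cube([47, 199, 2129]);
translate([882, 0, 0]) cube([47, 199, 2129]);
translate([0, 0, 2129]) cube([929, 199, 82]);


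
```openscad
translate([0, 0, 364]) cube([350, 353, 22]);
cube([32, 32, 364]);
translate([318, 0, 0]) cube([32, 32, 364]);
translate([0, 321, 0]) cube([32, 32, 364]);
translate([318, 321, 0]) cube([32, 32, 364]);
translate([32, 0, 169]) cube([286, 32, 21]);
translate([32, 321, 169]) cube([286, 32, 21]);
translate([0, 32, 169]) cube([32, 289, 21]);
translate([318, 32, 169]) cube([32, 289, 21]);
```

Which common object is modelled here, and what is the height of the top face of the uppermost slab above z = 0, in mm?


A stool. The seat height is 386 mm.

A 350×353×22 slab at z = 364 on four corner posts — a stool. The seat top is 364 + 22 = 386 mm.


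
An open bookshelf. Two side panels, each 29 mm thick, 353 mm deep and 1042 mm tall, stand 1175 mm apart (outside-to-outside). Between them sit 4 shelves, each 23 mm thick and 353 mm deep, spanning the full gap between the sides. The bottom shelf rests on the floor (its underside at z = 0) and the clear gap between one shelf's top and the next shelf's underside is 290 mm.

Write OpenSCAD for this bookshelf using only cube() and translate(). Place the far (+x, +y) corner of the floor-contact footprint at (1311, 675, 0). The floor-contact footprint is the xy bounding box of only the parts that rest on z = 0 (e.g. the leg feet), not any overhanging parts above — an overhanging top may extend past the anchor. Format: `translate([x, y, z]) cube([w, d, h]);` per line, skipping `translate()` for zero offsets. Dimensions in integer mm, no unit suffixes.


translate([136, 322, 0]) cube([29, 353, 1042]);
translate([1282, 322, 0]) cube([29, 353, 1042]);
translate([165, 322, 0]) cube([1117, 353, 23]);
translate([165, 322, 313]) cube([1117, 353, 23]);
translate([165, 322, 626]) cube([1117, 353, 23]);
translate([165, 322, 939]) cube([1117, 353, 23]);


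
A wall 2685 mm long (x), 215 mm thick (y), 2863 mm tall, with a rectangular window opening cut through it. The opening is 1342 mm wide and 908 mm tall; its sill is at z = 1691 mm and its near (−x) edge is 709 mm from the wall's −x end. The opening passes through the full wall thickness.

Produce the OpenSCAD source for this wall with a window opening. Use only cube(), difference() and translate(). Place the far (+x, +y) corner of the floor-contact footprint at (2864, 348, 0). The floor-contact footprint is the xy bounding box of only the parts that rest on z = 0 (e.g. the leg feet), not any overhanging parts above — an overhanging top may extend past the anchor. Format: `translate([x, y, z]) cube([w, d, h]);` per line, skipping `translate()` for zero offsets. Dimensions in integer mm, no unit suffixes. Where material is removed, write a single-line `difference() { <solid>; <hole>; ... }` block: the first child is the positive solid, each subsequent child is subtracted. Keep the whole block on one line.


difference() { translate([179, 133, 0]) cube([2685, 215, 2863]); translate([888, 133, 1691]) cube([1342, 215, 908]); }


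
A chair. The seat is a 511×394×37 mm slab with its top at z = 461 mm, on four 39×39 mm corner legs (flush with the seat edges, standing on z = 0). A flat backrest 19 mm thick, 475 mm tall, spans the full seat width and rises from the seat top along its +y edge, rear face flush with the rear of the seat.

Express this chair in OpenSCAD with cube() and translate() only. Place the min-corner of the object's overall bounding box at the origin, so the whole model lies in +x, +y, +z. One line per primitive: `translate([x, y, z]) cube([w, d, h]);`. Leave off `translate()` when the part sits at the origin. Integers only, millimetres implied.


translate([0, 0, 424]) cube([511, 394, 37]);
cube([39, 39, 424]);
translate([472, 0, 0]) cube([39, 39, 424]);
translate([0, 355, 0]) cube([39, 39, 424]);
translate([472, 355, 0]) cube([39, 39, 424]);
translate([0, 375, 461]) cube([511, 19, 475]);


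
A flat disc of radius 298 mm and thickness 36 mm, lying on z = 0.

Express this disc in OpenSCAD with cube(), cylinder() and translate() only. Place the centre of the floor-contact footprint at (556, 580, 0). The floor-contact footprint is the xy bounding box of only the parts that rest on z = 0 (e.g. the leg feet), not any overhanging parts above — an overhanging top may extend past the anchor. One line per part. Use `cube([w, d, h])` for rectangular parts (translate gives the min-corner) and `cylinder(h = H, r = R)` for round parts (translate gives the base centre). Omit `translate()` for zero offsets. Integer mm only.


translate([556, 580, 0]) cylinder(h = 36, r = 298);


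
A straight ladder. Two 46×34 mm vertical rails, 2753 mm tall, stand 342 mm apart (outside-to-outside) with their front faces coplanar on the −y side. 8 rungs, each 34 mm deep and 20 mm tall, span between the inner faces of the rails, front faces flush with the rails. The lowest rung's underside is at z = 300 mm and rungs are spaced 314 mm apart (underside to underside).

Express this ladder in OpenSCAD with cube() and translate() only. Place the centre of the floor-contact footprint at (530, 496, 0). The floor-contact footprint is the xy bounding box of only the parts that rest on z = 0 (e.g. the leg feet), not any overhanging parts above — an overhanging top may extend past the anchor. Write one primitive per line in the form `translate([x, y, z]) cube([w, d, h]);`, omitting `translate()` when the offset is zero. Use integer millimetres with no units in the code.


// rung span = 342 - 2*46 = 250
// rung[k] z = 300 + k*314
translate([359, 479, 0]) cube([46, 34, 2753]);
translate([655, 479, 0]) cube([46, 34, 2753]);
translate([405, 479, 300]) cube([250, 34, 20]);
translate([405, 479, 614]) cube([250, 34, 20]);
translate([405, 479, 928]) cube([250, 34, 20]);
translate([405, 479, 1242]) cube([250, 34, 20]);
translate([405, 479, 1556]) cube([250, 34, 20]);
translate([405, 479, 1870]) cube([250, 34, 20]);
translate([405, 479, 2184]) cube([250, 34, 20]);
translate([405, 479, 2498]) cube([250, 34, 20]);


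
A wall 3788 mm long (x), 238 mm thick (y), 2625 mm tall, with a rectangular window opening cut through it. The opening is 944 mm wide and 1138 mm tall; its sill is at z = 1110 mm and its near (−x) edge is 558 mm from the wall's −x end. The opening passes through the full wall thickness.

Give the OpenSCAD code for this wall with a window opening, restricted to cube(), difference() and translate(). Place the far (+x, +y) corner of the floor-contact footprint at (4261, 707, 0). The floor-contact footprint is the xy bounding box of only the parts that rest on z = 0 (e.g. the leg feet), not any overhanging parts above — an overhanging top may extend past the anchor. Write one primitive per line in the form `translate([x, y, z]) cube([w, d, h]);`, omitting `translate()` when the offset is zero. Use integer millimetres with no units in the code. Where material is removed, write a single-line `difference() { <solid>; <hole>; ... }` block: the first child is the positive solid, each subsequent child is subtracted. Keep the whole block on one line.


difference() { translate([473, 469, 0]) cube([3788, 238, 2625]); translate([1031, 469, 1110]) cube([944, 238, 1138]); }


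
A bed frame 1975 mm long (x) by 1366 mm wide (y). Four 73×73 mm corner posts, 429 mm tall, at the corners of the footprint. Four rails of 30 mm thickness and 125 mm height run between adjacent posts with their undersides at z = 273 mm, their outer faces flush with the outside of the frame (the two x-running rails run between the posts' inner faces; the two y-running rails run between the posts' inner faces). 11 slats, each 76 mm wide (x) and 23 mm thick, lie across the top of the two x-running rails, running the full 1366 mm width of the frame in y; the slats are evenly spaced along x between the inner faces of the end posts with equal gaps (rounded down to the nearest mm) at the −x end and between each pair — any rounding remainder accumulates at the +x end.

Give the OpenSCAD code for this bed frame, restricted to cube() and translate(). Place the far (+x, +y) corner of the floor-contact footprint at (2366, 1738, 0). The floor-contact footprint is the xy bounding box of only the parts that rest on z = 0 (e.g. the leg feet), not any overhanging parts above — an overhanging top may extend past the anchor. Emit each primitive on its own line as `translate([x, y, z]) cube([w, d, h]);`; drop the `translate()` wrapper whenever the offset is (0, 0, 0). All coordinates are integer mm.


translate([391, 372, 0]) cube([73, 73, 429]);
translate([391, 1665, 0]) cube([73, 73, 429]);
translate([2293, 372, 0]) cube([73, 73, 429]);
translate([2293, 1665, 0]) cube([73, 73, 429]);
translate([464, 372, 273]) cube([1829, 30, 125]);
translate([464, 1708, 273]) cube([1829, 30, 125]);
translate([391, 445, 273]) cube([30, 1220, 125]);
translate([2336, 445, 273]) cube([30, 1220, 125]);
translate([546, 372, 398]) cube([76, 1366, 23]);
translate([704, 372, 398]) cube([76, 1366, 23]);
translate([862, 372, 398]) cube([76, 1366, 23]);
translate([1020, 372, 398]) cube([76, 1366, 23]);
translate([1178, 372, 398]) cube([76, 1366, 23]);
translate([1336, 372, 398]) cube([76, 1366, 23]);
translate([1494, 372, 398]) cube([76, 1366, 23]);
translate([1652, 372, 398]) cube([76, 1366, 23]);
translate([1810, 372, 398]) cube([76, 1366, 23]);
translate([1968, 372, 398]) cube([76, 1366, 23]);
translate([2126, 372, 398]) cube([76, 1366, 23]);


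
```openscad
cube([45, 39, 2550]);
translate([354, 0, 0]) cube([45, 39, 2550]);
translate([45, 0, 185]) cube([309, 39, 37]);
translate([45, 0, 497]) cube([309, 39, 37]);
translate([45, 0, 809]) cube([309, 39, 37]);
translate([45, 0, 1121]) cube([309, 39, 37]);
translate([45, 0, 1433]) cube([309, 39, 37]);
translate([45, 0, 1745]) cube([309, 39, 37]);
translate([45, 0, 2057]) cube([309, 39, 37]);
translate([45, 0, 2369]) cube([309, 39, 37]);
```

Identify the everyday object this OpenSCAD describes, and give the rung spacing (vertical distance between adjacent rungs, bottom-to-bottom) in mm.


A ladder. The rung spacing is 312 mm.

Two tall 45×39 posts with 8 short bars between them — a ladder. Adjacent rungs sit at z = 185 and z = 497, so the spacing is 497 − 185 = 312 mm.


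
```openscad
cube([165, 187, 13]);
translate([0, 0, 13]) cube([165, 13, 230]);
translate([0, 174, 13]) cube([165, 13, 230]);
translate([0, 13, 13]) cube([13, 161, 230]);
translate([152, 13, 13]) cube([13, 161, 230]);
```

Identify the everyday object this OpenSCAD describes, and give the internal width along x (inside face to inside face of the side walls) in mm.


An open box. The internal width is 139 mm.

A 165×187 base slab with four walls standing on it — an open box. The base is 165 mm wide and the walls are 13 mm thick, so the internal width is 165 − 2 × 13 = 139 mm.


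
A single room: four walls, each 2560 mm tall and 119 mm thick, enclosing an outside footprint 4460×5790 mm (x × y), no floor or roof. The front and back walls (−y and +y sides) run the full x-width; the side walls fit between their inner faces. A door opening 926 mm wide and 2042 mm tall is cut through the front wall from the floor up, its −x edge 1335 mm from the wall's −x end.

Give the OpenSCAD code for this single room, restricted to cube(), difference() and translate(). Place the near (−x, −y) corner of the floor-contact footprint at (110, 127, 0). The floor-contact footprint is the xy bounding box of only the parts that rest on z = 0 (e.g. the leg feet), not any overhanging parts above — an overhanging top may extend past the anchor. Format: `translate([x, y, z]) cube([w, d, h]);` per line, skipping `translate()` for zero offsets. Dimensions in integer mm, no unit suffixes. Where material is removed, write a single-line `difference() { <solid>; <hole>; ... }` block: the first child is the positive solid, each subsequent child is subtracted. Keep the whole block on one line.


difference() { translate([110, 127, 0]) cube([4460, 119, 2560]); translate([1445, 127, 0]) cube([926, 119, 2042]); }
translate([110, 5798, 0]) cube([4460, 119, 2560]);
translate([110, 246, 0]) cube([119, 5552, 2560]);
translate([4451, 246, 0]) cube([119, 5552, 2560]);


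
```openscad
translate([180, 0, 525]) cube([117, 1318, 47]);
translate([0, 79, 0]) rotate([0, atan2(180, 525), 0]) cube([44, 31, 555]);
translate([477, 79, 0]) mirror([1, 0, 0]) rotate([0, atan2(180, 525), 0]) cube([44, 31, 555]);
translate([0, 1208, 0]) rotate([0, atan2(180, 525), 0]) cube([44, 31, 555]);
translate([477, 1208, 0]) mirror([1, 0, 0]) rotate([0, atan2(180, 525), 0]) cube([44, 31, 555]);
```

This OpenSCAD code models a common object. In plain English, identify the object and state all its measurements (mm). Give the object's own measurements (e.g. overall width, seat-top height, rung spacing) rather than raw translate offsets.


A sawhorse. A 117×1318×47 mm beam (x, y, z) sits on two A-frame leg pairs. Each pair is two raked legs of 44×31 mm section (31 mm along y) splaying symmetrically in x. Each leg rises 525 mm vertically over 180 mm of horizontal reach and is 555 mm long along its own axis. Every leg's outer bottom edge rests on the floor and its outer top edge meets a bottom edge of the beam — the left legs (tilting toward +x) meet the beam's −x bottom edge, the right legs (their mirror images, tilting toward −x) meet its +x bottom edge — so the leg tops tuck under the beam, the beam's underside is 525 mm above the floor, and the feet are 477 mm apart outside-to-outside with the beam centred between them. The two leg pairs are set in 79 mm from either end of the beam.
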